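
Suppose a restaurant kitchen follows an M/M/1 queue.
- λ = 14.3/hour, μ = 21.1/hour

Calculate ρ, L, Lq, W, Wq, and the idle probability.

Step 1: ρ = λ/μ = 14.3/21.1 = 0.6777
Step 2: L = λ/(μ-λ) = 14.3/6.80 = 2.1029
Step 3: Lq = λ²/(μ(μ-λ)) = 204.49/(21.1×6.80) = 1.4252
Step 4: W = 1/(μ-λ) = 1/6.80 = 0.147059
Step 5: Wq = λ/(μ(μ-λ)) = 14.3/(21.1×6.80) = 0.09967
Step 6: P(0) = 1-ρ = 0.3223
Verify: L = λW = 14.3×0.147059 = 2.1029 ✔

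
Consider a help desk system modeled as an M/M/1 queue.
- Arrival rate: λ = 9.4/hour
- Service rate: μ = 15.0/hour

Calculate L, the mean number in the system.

ρ = λ/μ = 9.4/15.0 = 0.6267
For M/M/1: L = λ/(μ-λ)
L = 9.4/(15.0-9.4) = 9.4/5.60
L = 1.6786 tickets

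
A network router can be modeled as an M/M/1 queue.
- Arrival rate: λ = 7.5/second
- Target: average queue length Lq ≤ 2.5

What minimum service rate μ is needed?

For M/M/1: Lq = λ²/(μ(μ-λ))
Need Lq ≤ 2.5, i.e. μ(μ-λ) ≥ λ²/2.5
μ² - 7.5μ - 56.25/2.5 ≥ 0  →  μ² - 7.5μ - 22.5000 ≥ 0
Quadratic formula (positive root): μ = [λ + √(λ² + 4×22.5000)]/2
Discriminant: 56.25 + 4×22.5000 = 146.2500, √146.2500 = 12.0934
μ ≥ (7.5 + 12.0934)/2 = 9.7967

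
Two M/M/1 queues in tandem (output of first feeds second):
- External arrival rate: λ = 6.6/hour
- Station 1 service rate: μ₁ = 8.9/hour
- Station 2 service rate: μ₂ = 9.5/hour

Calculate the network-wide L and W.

By Jackson's theorem, each station behaves as independent M/M/1.
Station 1: ρ₁ = 6.6/8.9 = 0.7416, L₁ = ρ₁/(1-ρ₁) = λ/(μ₁-λ) = 6.6/2.30 = 2.86957
Station 2: ρ₂ = 6.6/9.5 = 0.6947, L₂ = ρ₂/(1-ρ₂) = λ/(μ₂-λ) = 6.6/2.90 = 2.27586
Total: L = L₁ + L₂ = 2.86957 + 2.27586 = 5.1454
W = L/λ = 5.1454/6.6 = 0.7796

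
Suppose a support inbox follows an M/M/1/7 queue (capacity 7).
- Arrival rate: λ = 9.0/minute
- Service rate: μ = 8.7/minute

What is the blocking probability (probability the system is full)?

ρ = λ/μ = 9.0/8.7 = 1.0345
P₀ = (1-ρ)/(1-ρ^(K+1)) = (1-1.0345)/(1-1.0345^8) = -0.03450/-0.3117 = 0.1107
P_K = P₀×ρ^K = 0.11067 × 1.0345^7 = 0.11067 × 1.2680 = 0.1403
Blocking probability = 14.03%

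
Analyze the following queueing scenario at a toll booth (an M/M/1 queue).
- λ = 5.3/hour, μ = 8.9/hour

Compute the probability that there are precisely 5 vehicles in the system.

ρ = λ/μ = 5.3/8.9 = 0.5955
P(n) = (1-ρ)ρⁿ
P(5) = (1-0.5955) × 0.5955^5
P(5) = 0.4045 × 0.07489
P(5) = 0.03029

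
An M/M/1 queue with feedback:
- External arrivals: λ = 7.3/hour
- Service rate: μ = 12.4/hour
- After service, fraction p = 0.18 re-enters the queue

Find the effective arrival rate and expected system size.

Effective arrival rate: λ_eff = λ/(1-p) = 7.3/(1-0.18) = 7.3/0.82 = 8.9024
ρ = λ_eff/μ = 8.9024/12.4 = 0.71794
L = ρ/(1-ρ) = 0.71794/(1-0.71794) = 2.5453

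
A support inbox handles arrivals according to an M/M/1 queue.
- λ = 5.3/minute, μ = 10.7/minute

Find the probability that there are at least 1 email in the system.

ρ = λ/μ = 5.3/10.7 = 0.4953
P(N ≥ n) = ρⁿ
P(N ≥ 1) = 0.4953^1
P(N ≥ 1) = 0.4953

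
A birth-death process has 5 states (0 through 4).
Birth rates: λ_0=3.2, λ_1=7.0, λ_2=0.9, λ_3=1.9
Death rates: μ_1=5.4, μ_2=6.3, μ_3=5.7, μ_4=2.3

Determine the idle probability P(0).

Ratios P(n)/P(0) = (λ₀···λₙ₋₁)/(μ₁···μₙ):
P(1)/P(0) = (3.2)/(5.4) = 0.5926
P(2)/P(0) = (3.2×7.0)/(5.4×6.3) = 0.6584
P(3)/P(0) = (3.2×7.0×0.9)/(5.4×6.3×5.7) = 0.1040
P(4)/P(0) = (3.2×7.0×0.9×1.9)/(5.4×6.3×5.7×2.3) = 0.08588

Normalization: ∑ P(n) = 1
P(0) × (1.0000 + 0.5926 + 0.6584 + 0.1040 + 0.08588) = 1
P(0) × 2.4409 = 1
P(0) = 1/2.4409 = 0.4097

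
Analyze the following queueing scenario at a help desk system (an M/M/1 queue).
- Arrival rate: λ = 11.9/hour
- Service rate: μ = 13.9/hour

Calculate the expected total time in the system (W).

First, compute utilization: ρ = λ/μ = 11.9/13.9 = 0.8561
For M/M/1: W = 1/(μ-λ)
W = 1/(13.9-11.9) = 1/2.00
W = 0.5000 hours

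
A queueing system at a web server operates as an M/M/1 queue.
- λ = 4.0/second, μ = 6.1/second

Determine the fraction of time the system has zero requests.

ρ = λ/μ = 4.0/6.1 = 0.6557
P(0) = 1 - ρ = 1 - 0.6557 = 0.3443
The server is idle 34.43% of the time.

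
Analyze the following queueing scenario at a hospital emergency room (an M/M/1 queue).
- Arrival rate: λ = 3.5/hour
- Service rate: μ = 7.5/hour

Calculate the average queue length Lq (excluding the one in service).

ρ = λ/μ = 3.5/7.5 = 0.4667
For M/M/1: Lq = λ²/(μ(μ-λ))
Lq = 12.25/(7.5 × 4.00)
Lq = 0.4083 patients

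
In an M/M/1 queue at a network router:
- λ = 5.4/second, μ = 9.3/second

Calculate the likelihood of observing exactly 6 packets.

ρ = λ/μ = 5.4/9.3 = 0.5806
P(n) = (1-ρ)ρⁿ
P(6) = (1-0.5806) × 0.5806^6
P(6) = 0.4194 × 0.03831
P(6) = 0.01607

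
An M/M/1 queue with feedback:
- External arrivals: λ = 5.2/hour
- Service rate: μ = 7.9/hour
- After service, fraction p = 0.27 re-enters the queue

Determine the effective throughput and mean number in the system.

Effective arrival rate: λ_eff = λ/(1-p) = 5.2/(1-0.27) = 5.2/0.73 = 7.12329
ρ = λ_eff/μ = 7.12329/7.9 = 0.901682
L = ρ/(1-ρ) = 0.901682/(1-0.901682) = 9.1711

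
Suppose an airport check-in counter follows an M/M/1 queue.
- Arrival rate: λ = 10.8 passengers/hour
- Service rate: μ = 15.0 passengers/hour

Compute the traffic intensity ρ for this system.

Server utilization: ρ = λ/μ
ρ = 10.8/15.0 = 0.7200
The server is busy 72.00% of the time.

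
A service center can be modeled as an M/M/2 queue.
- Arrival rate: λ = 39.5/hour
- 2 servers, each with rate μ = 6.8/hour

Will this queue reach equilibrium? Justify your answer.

Stability requires ρ = λ/(cμ) < 1
ρ = 39.5/(2 × 6.8) = 39.5/13.60 = 2.9044
Since 2.9044 ≥ 1, the system is UNSTABLE.
Need c > λ/μ = 39.5/6.8 = 5.81.
Minimum servers needed: c = 6.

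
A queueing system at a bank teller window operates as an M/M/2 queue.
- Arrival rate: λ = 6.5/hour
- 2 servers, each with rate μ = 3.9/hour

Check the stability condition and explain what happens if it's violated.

Stability requires ρ = λ/(cμ) < 1
ρ = 6.5/(2 × 3.9) = 6.5/7.80 = 0.8333
Since 0.8333 < 1, the system is STABLE.
The servers are busy 83.33% of the time.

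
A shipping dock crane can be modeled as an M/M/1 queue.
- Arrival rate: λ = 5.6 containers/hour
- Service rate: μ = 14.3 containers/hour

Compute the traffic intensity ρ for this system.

Server utilization: ρ = λ/μ
ρ = 5.6/14.3 = 0.3916
The server is busy 39.16% of the time.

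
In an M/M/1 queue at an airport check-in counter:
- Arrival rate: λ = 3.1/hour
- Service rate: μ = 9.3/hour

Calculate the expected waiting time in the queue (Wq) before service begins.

First, compute utilization: ρ = λ/μ = 3.1/9.3 = 0.3333
For M/M/1: Wq = λ/(μ(μ-λ))
Wq = 3.1/(9.3 × (9.3-3.1))
Wq = 3.1/(9.3 × 6.20)
Wq = 0.05376 hours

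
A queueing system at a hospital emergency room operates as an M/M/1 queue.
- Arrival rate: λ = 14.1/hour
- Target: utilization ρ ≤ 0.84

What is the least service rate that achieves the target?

ρ = λ/μ, so μ = λ/ρ
μ ≥ 14.1/0.84 = 16.7857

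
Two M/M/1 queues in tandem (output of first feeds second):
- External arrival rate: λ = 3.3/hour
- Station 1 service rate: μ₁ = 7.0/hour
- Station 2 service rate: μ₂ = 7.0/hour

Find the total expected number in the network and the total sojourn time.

By Jackson's theorem, each station behaves as independent M/M/1.
Station 1: ρ₁ = 3.3/7.0 = 0.4714, L₁ = ρ₁/(1-ρ₁) = λ/(μ₁-λ) = 3.3/3.70 = 0.8919
Station 2: ρ₂ = 3.3/7.0 = 0.4714, L₂ = ρ₂/(1-ρ₂) = λ/(μ₂-λ) = 3.3/3.70 = 0.8919
Total: L = L₁ + L₂ = 0.8919 + 0.8919 = 1.7838
W = L/λ = 1.7838/3.3 = 0.5405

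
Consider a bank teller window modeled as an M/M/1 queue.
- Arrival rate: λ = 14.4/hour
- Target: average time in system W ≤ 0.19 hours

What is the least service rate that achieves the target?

For M/M/1: W = 1/(μ-λ)
Need W ≤ 0.19, so 1/(μ-λ) ≤ 0.19
μ - λ ≥ 1/0.19 = 5.2632
μ ≥ 14.4 + 5.2632 = 19.6632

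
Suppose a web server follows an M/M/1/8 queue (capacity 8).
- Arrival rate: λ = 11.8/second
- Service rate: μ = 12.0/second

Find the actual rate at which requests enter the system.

ρ = λ/μ = 11.8/12.0 = 0.98333
P₀ = (1-ρ)/(1-ρ^(K+1)) = (1-0.98333)/(1-0.98333^9) = 0.01667/0.1404 = 0.1187
P_K = P₀×ρ^K = 0.1187 × 0.98333^8 = 0.1187 × 0.8742 = 0.1038
λ_eff = λ(1-P_K) = 11.8 × (1 - 0.10379) = 11.8 × 0.89621 = 10.5753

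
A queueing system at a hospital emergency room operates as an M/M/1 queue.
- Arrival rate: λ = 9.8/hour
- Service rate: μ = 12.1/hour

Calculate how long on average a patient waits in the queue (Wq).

First, compute utilization: ρ = λ/μ = 9.8/12.1 = 0.8099
For M/M/1: Wq = λ/(μ(μ-λ))
Wq = 9.8/(12.1 × (12.1-9.8))
Wq = 9.8/(12.1 × 2.30)
Wq = 0.3521 hours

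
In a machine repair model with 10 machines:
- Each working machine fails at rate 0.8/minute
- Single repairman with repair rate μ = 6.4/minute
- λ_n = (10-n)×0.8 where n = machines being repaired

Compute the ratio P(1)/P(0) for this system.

P(1)/P(0) = ∏_{i=0}^{1-1} λ_i/μ_{i+1}
= (10-0)×0.8/6.4
= 1.2500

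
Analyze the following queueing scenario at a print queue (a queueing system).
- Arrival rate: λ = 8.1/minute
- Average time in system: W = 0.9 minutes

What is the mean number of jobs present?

Little's Law: L = λW
L = 8.1 × 0.9 = 7.2900 jobs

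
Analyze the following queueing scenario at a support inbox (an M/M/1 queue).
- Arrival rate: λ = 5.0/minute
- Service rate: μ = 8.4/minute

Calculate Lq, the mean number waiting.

ρ = λ/μ = 5.0/8.4 = 0.5952
For M/M/1: Lq = λ²/(μ(μ-λ))
Lq = 25.00/(8.4 × 3.40)
Lq = 0.8754 emails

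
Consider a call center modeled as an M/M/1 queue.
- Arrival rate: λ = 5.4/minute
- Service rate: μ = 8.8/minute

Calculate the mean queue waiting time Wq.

First, compute utilization: ρ = λ/μ = 5.4/8.8 = 0.6136
For M/M/1: Wq = λ/(μ(μ-λ))
Wq = 5.4/(8.8 × (8.8-5.4))
Wq = 5.4/(8.8 × 3.40)
Wq = 0.1805 minutes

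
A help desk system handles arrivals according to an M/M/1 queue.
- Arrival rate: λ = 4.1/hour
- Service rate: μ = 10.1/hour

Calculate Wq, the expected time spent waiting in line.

First, compute utilization: ρ = λ/μ = 4.1/10.1 = 0.4059
For M/M/1: Wq = λ/(μ(μ-λ))
Wq = 4.1/(10.1 × (10.1-4.1))
Wq = 4.1/(10.1 × 6.00)
Wq = 0.06766 hours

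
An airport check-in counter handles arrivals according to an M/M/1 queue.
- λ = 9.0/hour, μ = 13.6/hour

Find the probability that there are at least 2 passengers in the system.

ρ = λ/μ = 9.0/13.6 = 0.66176
P(N ≥ n) = ρⁿ
P(N ≥ 2) = 0.66176^2
P(N ≥ 2) = 0.4379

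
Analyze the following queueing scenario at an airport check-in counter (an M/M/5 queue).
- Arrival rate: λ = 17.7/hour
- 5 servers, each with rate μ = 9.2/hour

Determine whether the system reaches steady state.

Stability requires ρ = λ/(cμ) < 1
ρ = 17.7/(5 × 9.2) = 17.7/46.00 = 0.3848
Since 0.3848 < 1, the system is STABLE.
The servers are busy 38.48% of the time.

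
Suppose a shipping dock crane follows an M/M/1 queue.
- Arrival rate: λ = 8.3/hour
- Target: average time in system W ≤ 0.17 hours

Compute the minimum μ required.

For M/M/1: W = 1/(μ-λ)
Need W ≤ 0.17, so 1/(μ-λ) ≤ 0.17
μ - λ ≥ 1/0.17 = 5.8824
μ ≥ 8.3 + 5.8824 = 14.1824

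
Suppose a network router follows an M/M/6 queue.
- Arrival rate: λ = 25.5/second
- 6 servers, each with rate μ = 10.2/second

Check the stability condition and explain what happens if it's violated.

Stability requires ρ = λ/(cμ) < 1
ρ = 25.5/(6 × 10.2) = 25.5/61.20 = 0.4167
Since 0.4167 < 1, the system is STABLE.
The servers are busy 41.67% of the time.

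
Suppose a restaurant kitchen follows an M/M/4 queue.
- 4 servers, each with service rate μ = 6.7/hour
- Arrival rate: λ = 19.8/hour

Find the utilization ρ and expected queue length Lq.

Traffic intensity: ρ = λ/(cμ) = 19.8/(4×6.7) = 0.7388
Since ρ = 0.7388 < 1, system is stable.
Offered load a = λ/μ = cρ = 19.8/6.7 = 2.9552
P₀ = [ Σₙ₌₀^3 aⁿ/n! + a^4/(4!(1-ρ)) ]⁻¹
Σ = a^0/0! + a^1/1! + a^2/2! + a^3/3! = 1.0000 + 2.9552 + 4.3667 + 4.3015 = 12.6234
a^4/(4!(1-ρ)) = 76.2714/(24 × 0.261194) = 12.1671
P₀ = 1/(12.6234 + 12.1671) = 0.04034
Lq = P₀·a^4·ρ / (4!(1-ρ)²) = 0.040338 × 76.2714 × 0.73881 / (24 × 0.068222) = 1.3883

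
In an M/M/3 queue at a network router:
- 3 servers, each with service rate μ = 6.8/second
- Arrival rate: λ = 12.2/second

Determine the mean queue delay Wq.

Traffic intensity: ρ = λ/(cμ) = 12.2/(3×6.8) = 0.5980
Since ρ = 0.5980 < 1, system is stable.
Offered load a = λ/μ = cρ = 12.2/6.8 = 1.7941
P₀ = [ Σₙ₌₀^2 aⁿ/n! + a^3/(3!(1-ρ)) ]⁻¹
Σ = a^0/0! + a^1/1! + a^2/2! = 1.0000 + 1.7941 + 1.6094 = 4.4035
a^3/(3!(1-ρ)) = 5.7750/(6 × 0.40196) = 2.3945
P₀ = 1/(4.4035 + 2.3945) = 0.1471
Lq = P₀·a^3·ρ / (3!(1-ρ)²) = 0.14710 × 5.7750 × 0.59804 / (6 × 0.16157) = 0.5241
Wq = Lq/λ = 0.5241/12.2 = 0.04296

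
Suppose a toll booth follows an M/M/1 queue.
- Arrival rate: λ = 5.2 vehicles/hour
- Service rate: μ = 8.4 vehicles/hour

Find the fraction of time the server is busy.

Server utilization: ρ = λ/μ
ρ = 5.2/8.4 = 0.6190
The server is busy 61.90% of the time.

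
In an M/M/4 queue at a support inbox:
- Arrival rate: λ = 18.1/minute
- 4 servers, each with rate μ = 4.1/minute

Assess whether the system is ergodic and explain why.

Stability requires ρ = λ/(cμ) < 1
ρ = 18.1/(4 × 4.1) = 18.1/16.40 = 1.1037
Since 1.1037 ≥ 1, the system is UNSTABLE.
Need c > λ/μ = 18.1/4.1 = 4.41.
Minimum servers needed: c = 5.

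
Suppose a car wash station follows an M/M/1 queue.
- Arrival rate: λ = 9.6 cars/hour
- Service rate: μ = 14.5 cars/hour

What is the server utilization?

Server utilization: ρ = λ/μ
ρ = 9.6/14.5 = 0.6621
The server is busy 66.21% of the time.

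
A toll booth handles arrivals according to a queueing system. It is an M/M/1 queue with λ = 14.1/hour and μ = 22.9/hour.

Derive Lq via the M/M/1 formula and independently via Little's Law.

Method 1 (direct): Lq = λ²/(μ(μ-λ)) = 198.81/(22.9 × 8.80) = 0.9866

Method 2 (Little's Law):
W = 1/(μ-λ) = 1/8.80 = 0.11364
Wq = W - 1/μ = 0.11364 - 0.043668 = 0.06997
Lq = λWq = 14.1 × 0.06997 = 0.9866 ✔ (matches Method 1)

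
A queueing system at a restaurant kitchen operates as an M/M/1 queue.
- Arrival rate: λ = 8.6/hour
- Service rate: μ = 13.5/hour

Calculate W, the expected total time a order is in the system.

First, compute utilization: ρ = λ/μ = 8.6/13.5 = 0.6370
For M/M/1: W = 1/(μ-λ)
W = 1/(13.5-8.6) = 1/4.90
W = 0.2041 hours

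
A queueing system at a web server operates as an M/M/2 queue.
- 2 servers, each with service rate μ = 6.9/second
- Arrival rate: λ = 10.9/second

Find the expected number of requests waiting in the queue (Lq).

Traffic intensity: ρ = λ/(cμ) = 10.9/(2×6.9) = 0.7899
Since ρ = 0.7899 < 1, system is stable.
Offered load a = λ/μ = cρ = 10.9/6.9 = 1.5797
P₀ = [ Σₙ₌₀^1 aⁿ/n! + a^2/(2!(1-ρ)) ]⁻¹
Σ = a^0/0! + a^1/1! = 1.0000 + 1.5797 = 2.5797
a^2/(2!(1-ρ)) = 2.49548/(2 × 0.210145) = 5.9375
P₀ = 1/(2.5797 + 5.9375) = 0.1174
Lq = P₀·a^2·ρ / (2!(1-ρ)²) = 0.1174 × 2.4955 × 0.7899 / (2 × 0.04416) = 2.6202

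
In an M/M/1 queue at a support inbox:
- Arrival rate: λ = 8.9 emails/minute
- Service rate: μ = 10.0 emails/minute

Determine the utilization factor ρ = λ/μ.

Server utilization: ρ = λ/μ
ρ = 8.9/10.0 = 0.8900
The server is busy 89.00% of the time.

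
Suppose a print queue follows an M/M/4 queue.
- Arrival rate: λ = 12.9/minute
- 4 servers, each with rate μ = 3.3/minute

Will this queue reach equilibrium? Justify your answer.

Stability requires ρ = λ/(cμ) < 1
ρ = 12.9/(4 × 3.3) = 12.9/13.20 = 0.9773
Since 0.9773 < 1, the system is STABLE.
The servers are busy 97.73% of the time.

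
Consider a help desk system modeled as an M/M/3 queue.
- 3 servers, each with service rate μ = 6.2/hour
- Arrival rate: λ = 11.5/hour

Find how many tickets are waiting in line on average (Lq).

Traffic intensity: ρ = λ/(cμ) = 11.5/(3×6.2) = 0.6183
Since ρ = 0.6183 < 1, system is stable.
Offered load a = λ/μ = cρ = 11.5/6.2 = 1.8548
P₀ = [ Σₙ₌₀^2 aⁿ/n! + a^3/(3!(1-ρ)) ]⁻¹
Σ = a^0/0! + a^1/1! + a^2/2! = 1.00000 + 1.85484 + 1.72021 = 4.5751
a^3/(3!(1-ρ)) = 6.38144/(6 × 0.381720) = 2.7863
P₀ = 1/(4.5751 + 2.7863) = 0.1358
Lq = P₀·a^3·ρ / (3!(1-ρ)²) = 0.13585 × 6.3814 × 0.61828 / (6 × 0.14571) = 0.6131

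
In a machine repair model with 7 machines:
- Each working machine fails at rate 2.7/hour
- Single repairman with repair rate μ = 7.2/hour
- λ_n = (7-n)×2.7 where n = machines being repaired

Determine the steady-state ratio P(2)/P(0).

P(2)/P(0) = ∏_{i=0}^{2-1} λ_i/μ_{i+1}
= (7-0)×2.7/7.2 × (7-1)×2.7/7.2
= 5.9063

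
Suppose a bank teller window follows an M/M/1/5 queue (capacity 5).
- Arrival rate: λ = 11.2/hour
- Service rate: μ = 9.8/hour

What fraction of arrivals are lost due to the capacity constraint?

ρ = λ/μ = 11.2/9.8 = 1.142857
P₀ = (1-ρ)/(1-ρ^(K+1)) = (1-1.142857)/(1-1.142857^6) = -0.1429/-1.2282 = 0.1163
P_K = P₀×ρ^K = 0.1163 × 1.142857^5 = 0.1163 × 1.9497 = 0.2268
Blocking probability = 22.68%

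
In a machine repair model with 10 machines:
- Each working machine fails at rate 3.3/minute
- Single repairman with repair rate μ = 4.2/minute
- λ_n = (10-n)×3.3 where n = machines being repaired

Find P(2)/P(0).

P(2)/P(0) = ∏_{i=0}^{2-1} λ_i/μ_{i+1}
= (10-0)×3.3/4.2 × (10-1)×3.3/4.2
= 55.5612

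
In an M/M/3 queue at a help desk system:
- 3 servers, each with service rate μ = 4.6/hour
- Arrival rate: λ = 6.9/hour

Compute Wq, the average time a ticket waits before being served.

Traffic intensity: ρ = λ/(cμ) = 6.9/(3×4.6) = 0.5000
Since ρ = 0.5000 < 1, system is stable.
Offered load a = λ/μ = cρ = 6.9/4.6 = 1.5000
P₀ = [ Σₙ₌₀^2 aⁿ/n! + a^3/(3!(1-ρ)) ]⁻¹
Σ = a^0/0! + a^1/1! + a^2/2! = 1.0000 + 1.5000 + 1.1250 = 3.6250
a^3/(3!(1-ρ)) = 3.3750/(6 × 0.5000) = 1.1250
P₀ = 1/(3.6250 + 1.1250) = 0.2105
Lq = P₀·a^3·ρ / (3!(1-ρ)²) = 0.2105 × 3.3750 × 0.5000 / (6 × 0.2500) = 0.2368
Wq = Lq/λ = 0.2368/6.9 = 0.03432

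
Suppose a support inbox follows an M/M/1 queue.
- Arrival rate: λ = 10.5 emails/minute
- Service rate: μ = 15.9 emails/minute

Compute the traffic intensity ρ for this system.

Server utilization: ρ = λ/μ
ρ = 10.5/15.9 = 0.6604
The server is busy 66.04% of the time.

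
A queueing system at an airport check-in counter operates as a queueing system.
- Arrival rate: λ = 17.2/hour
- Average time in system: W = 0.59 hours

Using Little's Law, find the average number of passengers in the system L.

Little's Law: L = λW
L = 17.2 × 0.59 = 10.1480 passengers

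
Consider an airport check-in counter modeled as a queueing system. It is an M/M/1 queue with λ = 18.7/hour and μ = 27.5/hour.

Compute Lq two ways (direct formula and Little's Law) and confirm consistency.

Method 1 (direct): Lq = λ²/(μ(μ-λ)) = 349.69/(27.5 × 8.80) = 1.4450

Method 2 (Little's Law):
W = 1/(μ-λ) = 1/8.80 = 0.1136364
Wq = W - 1/μ = 0.1136364 - 0.03636364 = 0.077273
Lq = λWq = 18.7 × 0.077273 = 1.4450 ✔ (matches Method 1)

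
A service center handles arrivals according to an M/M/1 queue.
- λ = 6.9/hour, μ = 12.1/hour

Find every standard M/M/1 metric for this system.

Step 1: ρ = λ/μ = 6.9/12.1 = 0.5702
Step 2: L = λ/(μ-λ) = 6.9/5.20 = 1.3269
Step 3: Lq = λ²/(μ(μ-λ)) = 47.61/(12.1×5.20) = 0.7567
Step 4: W = 1/(μ-λ) = 1/5.20 = 0.1923
Step 5: Wq = λ/(μ(μ-λ)) = 6.9/(12.1×5.20) = 0.1097
Step 6: P(0) = 1-ρ = 0.4298
Verify: L = λW = 6.9×0.1923 = 1.3269 ✔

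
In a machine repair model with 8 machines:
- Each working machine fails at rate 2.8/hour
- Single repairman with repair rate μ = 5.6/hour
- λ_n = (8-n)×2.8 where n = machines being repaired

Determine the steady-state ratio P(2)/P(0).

P(2)/P(0) = ∏_{i=0}^{2-1} λ_i/μ_{i+1}
= (8-0)×2.8/5.6 × (8-1)×2.8/5.6
= 14.0000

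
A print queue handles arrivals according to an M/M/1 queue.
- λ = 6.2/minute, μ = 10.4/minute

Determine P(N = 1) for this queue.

ρ = λ/μ = 6.2/10.4 = 0.59615
P(n) = (1-ρ)ρⁿ
P(1) = (1-0.59615) × 0.59615^1
P(1) = 0.4039 × 0.5961
P(1) = 0.2408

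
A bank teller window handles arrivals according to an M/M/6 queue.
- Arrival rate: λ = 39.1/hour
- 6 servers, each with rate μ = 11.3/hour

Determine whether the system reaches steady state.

Stability requires ρ = λ/(cμ) < 1
ρ = 39.1/(6 × 11.3) = 39.1/67.80 = 0.5767
Since 0.5767 < 1, the system is STABLE.
The servers are busy 57.67% of the time.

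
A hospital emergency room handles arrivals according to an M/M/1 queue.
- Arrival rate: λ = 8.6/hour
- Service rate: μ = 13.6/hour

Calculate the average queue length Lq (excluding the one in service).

ρ = λ/μ = 8.6/13.6 = 0.6324
For M/M/1: Lq = λ²/(μ(μ-λ))
Lq = 73.96/(13.6 × 5.00)
Lq = 1.0876 patients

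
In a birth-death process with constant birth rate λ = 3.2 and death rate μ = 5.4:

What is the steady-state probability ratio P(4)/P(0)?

For constant rates: P(n)/P(0) = (λ/μ)^n
P(4)/P(0) = (3.2/5.4)^4 = 0.5926^4 = 0.1233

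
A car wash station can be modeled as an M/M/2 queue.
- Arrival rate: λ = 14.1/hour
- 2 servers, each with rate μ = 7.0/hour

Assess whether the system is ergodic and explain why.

Stability requires ρ = λ/(cμ) < 1
ρ = 14.1/(2 × 7.0) = 14.1/14.00 = 1.0071
Since 1.0071 ≥ 1, the system is UNSTABLE.
Need c > λ/μ = 14.1/7.0 = 2.01.
Minimum servers needed: c = 3.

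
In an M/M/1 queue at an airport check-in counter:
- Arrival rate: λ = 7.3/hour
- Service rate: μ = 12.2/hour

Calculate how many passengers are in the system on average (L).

ρ = λ/μ = 7.3/12.2 = 0.5984
For M/M/1: L = λ/(μ-λ)
L = 7.3/(12.2-7.3) = 7.3/4.90
L = 1.4898 passengers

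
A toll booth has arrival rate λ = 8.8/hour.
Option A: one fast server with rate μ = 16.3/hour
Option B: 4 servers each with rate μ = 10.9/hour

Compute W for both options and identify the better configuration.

Option A: single server μ = 16.3 (M/M/1)
  ρ_A = 8.8/16.3 = 0.5399
  W_A = 1/(μ-λ) = 1/(16.3-8.8) = 1/7.50 = 0.1333

Option B: 4 servers μ = 10.9 (M/M/4)
  ρ_B = λ/(cμ) = 8.8/(4×10.9) = 0.2018
  Offered load a = λ/μ = cρ = 8.8/10.9 = 0.8073
  P₀ = [ Σₙ₌₀^3 aⁿ/n! + a^4/(4!(1-ρ)) ]⁻¹
  Σ = a^0/0! + a^1/1! + a^2/2! + a^3/3! = 1.0000 + 0.8073 + 0.3259 + 0.08770 = 2.2209
  a^4/(4!(1-ρ)) = 0.42484/(24 × 0.79817) = 0.02218
  P₀ = 1/(2.2209 + 0.02218) = 0.4458
  Lq = P₀·a^4·ρ / (4!(1-ρ)²) = 0.44581 × 0.42484 × 0.20183 / (24 × 0.63707) = 0.002500
  Wq_B = Lq/λ = 0.0025002/8.8 = 0.00028411
  W_B = Wq_B + 1/μ = 0.00028411 + 0.091743 = 0.09203

Since W_B = 0.09203 < W_A = 0.1333, Option B (multiple servers) has the shorter time in system.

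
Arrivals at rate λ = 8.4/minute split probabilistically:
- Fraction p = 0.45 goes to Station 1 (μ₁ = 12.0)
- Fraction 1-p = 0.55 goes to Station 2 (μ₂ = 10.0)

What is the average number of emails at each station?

Effective rates: λ₁ = 8.4×0.45 = 3.78, λ₂ = 8.4×0.55 = 4.62
Station 1: ρ₁ = 3.78/12.0 = 0.3150, L₁ = ρ₁/(1-ρ₁) = 0.3150/(1-0.3150) = 0.4599
Station 2: ρ₂ = 4.62/10.0 = 0.4620, L₂ = ρ₂/(1-ρ₂) = 0.4620/(1-0.4620) = 0.8587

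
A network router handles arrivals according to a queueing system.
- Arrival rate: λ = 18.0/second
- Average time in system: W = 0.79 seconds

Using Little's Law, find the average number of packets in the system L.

Little's Law: L = λW
L = 18.0 × 0.79 = 14.2200 packets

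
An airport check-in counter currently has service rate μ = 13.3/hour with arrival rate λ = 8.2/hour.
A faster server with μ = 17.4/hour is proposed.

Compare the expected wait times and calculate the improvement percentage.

System 1: ρ₁ = 8.2/13.3 = 0.6165, W₁ = 1/(13.3-8.2) = 0.1961
System 2: ρ₂ = 8.2/17.4 = 0.4713, W₂ = 1/(17.4-8.2) = 0.1087
Improvement: (W₁-W₂)/W₁ = (0.1961-0.1087)/0.1961 = 44.57%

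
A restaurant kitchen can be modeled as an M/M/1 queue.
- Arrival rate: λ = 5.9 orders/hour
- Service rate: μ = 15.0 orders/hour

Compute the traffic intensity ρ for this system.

Server utilization: ρ = λ/μ
ρ = 5.9/15.0 = 0.3933
The server is busy 39.33% of the time.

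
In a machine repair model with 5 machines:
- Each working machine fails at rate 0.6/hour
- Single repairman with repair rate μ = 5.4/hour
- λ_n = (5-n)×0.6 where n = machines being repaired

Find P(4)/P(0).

P(4)/P(0) = ∏_{i=0}^{4-1} λ_i/μ_{i+1}
= (5-0)×0.6/5.4 × (5-1)×0.6/5.4 × (5-2)×0.6/5.4 × (5-3)×0.6/5.4
= 0.01829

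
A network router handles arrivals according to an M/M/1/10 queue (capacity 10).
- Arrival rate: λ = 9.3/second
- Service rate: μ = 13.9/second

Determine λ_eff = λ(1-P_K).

ρ = λ/μ = 9.3/13.9 = 0.66906
P₀ = (1-ρ)/(1-ρ^(K+1)) = (1-0.66906)/(1-0.66906^11) = 0.33094/0.98797 = 0.3350
P_K = P₀×ρ^K = 0.33497 × 0.66906^10 = 0.33497 × 0.017974 = 0.006021
λ_eff = λ(1-P_K) = 9.3 × (1 - 0.006021) = 9.3 × 0.99398 = 9.2440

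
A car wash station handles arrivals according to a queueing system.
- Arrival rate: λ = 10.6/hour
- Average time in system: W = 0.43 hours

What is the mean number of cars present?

Little's Law: L = λW
L = 10.6 × 0.43 = 4.5580 cars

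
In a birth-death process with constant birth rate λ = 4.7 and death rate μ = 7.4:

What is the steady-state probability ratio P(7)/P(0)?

For constant rates: P(n)/P(0) = (λ/μ)^n
P(7)/P(0) = (4.7/7.4)^7 = 0.635135^7 = 0.04169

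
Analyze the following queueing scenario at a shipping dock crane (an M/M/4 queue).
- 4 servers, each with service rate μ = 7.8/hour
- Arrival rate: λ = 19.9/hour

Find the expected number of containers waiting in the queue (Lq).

Traffic intensity: ρ = λ/(cμ) = 19.9/(4×7.8) = 0.6378
Since ρ = 0.6378 < 1, system is stable.
Offered load a = λ/μ = cρ = 19.9/7.8 = 2.5513
P₀ = [ Σₙ₌₀^3 aⁿ/n! + a^4/(4!(1-ρ)) ]⁻¹
Σ = a^0/0! + a^1/1! + a^2/2! + a^3/3! = 1.0000 + 2.5513 + 3.2545 + 2.7677 = 9.5735
a^4/(4!(1-ρ)) = 42.3676/(24 × 0.36218) = 4.8741
P₀ = 1/(9.5735 + 4.8741) = 0.06922
Lq = P₀·a^4·ρ / (4!(1-ρ)²) = 0.069215 × 42.3676 × 0.63782 / (24 × 0.13117) = 0.5941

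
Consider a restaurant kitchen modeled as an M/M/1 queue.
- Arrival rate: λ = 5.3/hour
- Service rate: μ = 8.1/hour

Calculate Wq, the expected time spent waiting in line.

First, compute utilization: ρ = λ/μ = 5.3/8.1 = 0.6543
For M/M/1: Wq = λ/(μ(μ-λ))
Wq = 5.3/(8.1 × (8.1-5.3))
Wq = 5.3/(8.1 × 2.80)
Wq = 0.2337 hours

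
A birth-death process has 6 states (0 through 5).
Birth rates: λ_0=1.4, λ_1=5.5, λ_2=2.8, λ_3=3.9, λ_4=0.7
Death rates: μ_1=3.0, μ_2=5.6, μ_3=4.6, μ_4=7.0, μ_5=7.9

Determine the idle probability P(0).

Ratios P(n)/P(0) = (λ₀···λₙ₋₁)/(μ₁···μₙ):
P(1)/P(0) = (1.4)/(3.0) = 0.4667
P(2)/P(0) = (1.4×5.5)/(3.0×5.6) = 0.4583
P(3)/P(0) = (1.4×5.5×2.8)/(3.0×5.6×4.6) = 0.2790
P(4)/P(0) = (1.4×5.5×2.8×3.9)/(3.0×5.6×4.6×7.0) = 0.1554
P(5)/P(0) = (1.4×5.5×2.8×3.9×0.7)/(3.0×5.6×4.6×7.0×7.9) = 0.01377

Normalization: ∑ P(n) = 1
P(0) × (1.0000 + 0.4667 + 0.4583 + 0.2790 + 0.1554 + 0.01377) = 1
P(0) × 2.3732 = 1
P(0) = 1/2.3732 = 0.4214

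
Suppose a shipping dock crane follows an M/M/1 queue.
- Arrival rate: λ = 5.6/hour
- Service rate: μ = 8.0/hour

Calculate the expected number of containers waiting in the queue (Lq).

ρ = λ/μ = 5.6/8.0 = 0.7000
For M/M/1: Lq = λ²/(μ(μ-λ))
Lq = 31.36/(8.0 × 2.40)
Lq = 1.6333 containers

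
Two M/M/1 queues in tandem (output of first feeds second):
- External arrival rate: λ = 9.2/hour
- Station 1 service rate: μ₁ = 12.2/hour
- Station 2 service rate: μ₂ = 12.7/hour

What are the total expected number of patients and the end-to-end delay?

By Jackson's theorem, each station behaves as independent M/M/1.
Station 1: ρ₁ = 9.2/12.2 = 0.7541, L₁ = ρ₁/(1-ρ₁) = λ/(μ₁-λ) = 9.2/3.00 = 3.06667
Station 2: ρ₂ = 9.2/12.7 = 0.7244, L₂ = ρ₂/(1-ρ₂) = λ/(μ₂-λ) = 9.2/3.50 = 2.62857
Total: L = L₁ + L₂ = 3.06667 + 2.62857 = 5.6952
W = L/λ = 5.6952/9.2 = 0.6190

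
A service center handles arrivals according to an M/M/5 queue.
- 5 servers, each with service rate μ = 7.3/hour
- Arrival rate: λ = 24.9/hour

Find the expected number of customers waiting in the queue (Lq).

Traffic intensity: ρ = λ/(cμ) = 24.9/(5×7.3) = 0.6822
Since ρ = 0.6822 < 1, system is stable.
Offered load a = λ/μ = cρ = 24.9/7.3 = 3.4110
P₀ = [ Σₙ₌₀^4 aⁿ/n! + a^5/(5!(1-ρ)) ]⁻¹
Σ = a^0/0! + a^1/1! + a^2/2! + a^3/3! + a^4/4! = 1.0000 + 3.4110 + 5.8173 + 6.6142 + 5.6402 = 22.4827
a^5/(5!(1-ρ)) = 461.7240/(120 × 0.317808) = 12.1070
P₀ = 1/(22.4827 + 12.1070) = 0.02891
Lq = P₀·a^5·ρ / (5!(1-ρ)²) = 0.02891 × 461.7240 × 0.6822 / (120 × 0.1010) = 0.7513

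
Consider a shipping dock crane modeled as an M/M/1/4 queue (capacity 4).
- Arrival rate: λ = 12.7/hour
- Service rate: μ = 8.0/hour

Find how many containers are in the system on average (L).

ρ = λ/μ = 12.7/8.0 = 1.5875
P₀ = (1-ρ)/(1-ρ^(K+1)) = (1-1.5875)/(1-1.5875^5) = -0.5875/-9.0825 = 0.06468
P_K = P₀×ρ^K = 0.06468 × 1.5875^4 = 0.06468 × 6.3512 = 0.4108
L = ρ[1 - (K+1)ρ^K + Kρ^(K+1)] / [(1-ρ)(1-ρ^(K+1))]
L = 1.5875 × (1 - 5×6.3512 + 4×10.0825) / ((1 - 1.5875) × (1 - 10.0825)) = 2.8484 containers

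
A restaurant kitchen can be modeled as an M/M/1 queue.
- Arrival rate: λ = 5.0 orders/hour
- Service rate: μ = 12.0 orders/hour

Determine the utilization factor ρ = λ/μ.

Server utilization: ρ = λ/μ
ρ = 5.0/12.0 = 0.4167
The server is busy 41.67% of the time.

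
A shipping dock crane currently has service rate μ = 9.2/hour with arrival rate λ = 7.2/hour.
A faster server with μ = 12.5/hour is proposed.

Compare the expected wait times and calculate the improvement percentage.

System 1: ρ₁ = 7.2/9.2 = 0.7826, W₁ = 1/(9.2-7.2) = 0.5000
System 2: ρ₂ = 7.2/12.5 = 0.5760, W₂ = 1/(12.5-7.2) = 0.1887
Improvement: (W₁-W₂)/W₁ = (0.5000-0.1887)/0.5000 = 62.26%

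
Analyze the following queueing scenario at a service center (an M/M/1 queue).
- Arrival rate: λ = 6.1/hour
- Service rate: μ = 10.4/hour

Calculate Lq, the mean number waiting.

ρ = λ/μ = 6.1/10.4 = 0.5865
For M/M/1: Lq = λ²/(μ(μ-λ))
Lq = 37.21/(10.4 × 4.30)
Lq = 0.8321 customers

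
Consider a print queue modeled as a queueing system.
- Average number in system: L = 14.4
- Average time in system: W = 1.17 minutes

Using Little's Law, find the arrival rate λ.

Little's Law: L = λW, so λ = L/W
λ = 14.4/1.17 = 12.3077 jobs/minute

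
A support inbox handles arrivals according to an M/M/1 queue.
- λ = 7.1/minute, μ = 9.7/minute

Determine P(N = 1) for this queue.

ρ = λ/μ = 7.1/9.7 = 0.7320
P(n) = (1-ρ)ρⁿ
P(1) = (1-0.7320) × 0.7320^1
P(1) = 0.2680 × 0.7320
P(1) = 0.1962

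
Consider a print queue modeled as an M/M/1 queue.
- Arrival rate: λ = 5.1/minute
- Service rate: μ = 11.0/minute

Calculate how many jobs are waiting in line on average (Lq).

ρ = λ/μ = 5.1/11.0 = 0.4636
For M/M/1: Lq = λ²/(μ(μ-λ))
Lq = 26.01/(11.0 × 5.90)
Lq = 0.4008 jobs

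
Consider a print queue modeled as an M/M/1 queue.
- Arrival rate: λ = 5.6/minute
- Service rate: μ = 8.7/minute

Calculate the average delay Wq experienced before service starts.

First, compute utilization: ρ = λ/μ = 5.6/8.7 = 0.6437
For M/M/1: Wq = λ/(μ(μ-λ))
Wq = 5.6/(8.7 × (8.7-5.6))
Wq = 5.6/(8.7 × 3.10)
Wq = 0.2076 minutes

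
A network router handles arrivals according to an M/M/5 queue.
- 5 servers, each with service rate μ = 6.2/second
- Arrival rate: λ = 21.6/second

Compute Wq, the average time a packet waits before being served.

Traffic intensity: ρ = λ/(cμ) = 21.6/(5×6.2) = 0.6968
Since ρ = 0.6968 < 1, system is stable.
Offered load a = λ/μ = cρ = 21.6/6.2 = 3.4839
P₀ = [ Σₙ₌₀^4 aⁿ/n! + a^5/(5!(1-ρ)) ]⁻¹
Σ = a^0/0! + a^1/1! + a^2/2! + a^3/3! + a^4/4! = 1.0000 + 3.4839 + 6.0687 + 7.0475 + 6.1381 = 23.7382
a^5/(5!(1-ρ)) = 513.2280/(120 × 0.303226) = 14.1047
P₀ = 1/(23.7382 + 14.1047) = 0.02643
Lq = P₀·a^5·ρ / (5!(1-ρ)²) = 0.0264251 × 513.2280 × 0.696774 / (120 × 0.0919459) = 0.8565
Wq = Lq/λ = 0.8565/21.6 = 0.03965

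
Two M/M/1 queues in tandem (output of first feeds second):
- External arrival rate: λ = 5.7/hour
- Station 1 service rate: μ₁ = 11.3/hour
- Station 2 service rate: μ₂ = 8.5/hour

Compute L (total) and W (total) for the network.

By Jackson's theorem, each station behaves as independent M/M/1.
Station 1: ρ₁ = 5.7/11.3 = 0.5044, L₁ = ρ₁/(1-ρ₁) = λ/(μ₁-λ) = 5.7/5.60 = 1.0179
Station 2: ρ₂ = 5.7/8.5 = 0.6706, L₂ = ρ₂/(1-ρ₂) = λ/(μ₂-λ) = 5.7/2.80 = 2.0357
Total: L = L₁ + L₂ = 1.0179 + 2.0357 = 3.0536
W = L/λ = 3.0536/5.7 = 0.5357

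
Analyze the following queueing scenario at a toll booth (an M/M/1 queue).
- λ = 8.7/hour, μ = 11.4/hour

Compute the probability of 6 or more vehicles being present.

ρ = λ/μ = 8.7/11.4 = 0.7632
P(N ≥ n) = ρⁿ
P(N ≥ 6) = 0.7632^6
P(N ≥ 6) = 0.1976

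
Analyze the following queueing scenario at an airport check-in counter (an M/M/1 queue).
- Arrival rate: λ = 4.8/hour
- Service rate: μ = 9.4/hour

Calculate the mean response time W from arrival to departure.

First, compute utilization: ρ = λ/μ = 4.8/9.4 = 0.5106
For M/M/1: W = 1/(μ-λ)
W = 1/(9.4-4.8) = 1/4.60
W = 0.2174 hours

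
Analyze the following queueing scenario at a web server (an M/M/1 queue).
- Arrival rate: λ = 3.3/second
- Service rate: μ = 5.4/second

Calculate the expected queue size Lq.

ρ = λ/μ = 3.3/5.4 = 0.6111
For M/M/1: Lq = λ²/(μ(μ-λ))
Lq = 10.89/(5.4 × 2.10)
Lq = 0.9603 requests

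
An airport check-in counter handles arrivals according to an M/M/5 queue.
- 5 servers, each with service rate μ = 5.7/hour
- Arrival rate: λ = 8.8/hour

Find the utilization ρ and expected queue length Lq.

Traffic intensity: ρ = λ/(cμ) = 8.8/(5×5.7) = 0.3088
Since ρ = 0.3088 < 1, system is stable.
Offered load a = λ/μ = cρ = 8.8/5.7 = 1.5439
P₀ = [ Σₙ₌₀^4 aⁿ/n! + a^5/(5!(1-ρ)) ]⁻¹
Σ = a^0/0! + a^1/1! + a^2/2! + a^3/3! + a^4/4! = 1.00000 + 1.54386 + 1.19175 + 0.613299 + 0.236712 = 4.5856
a^5/(5!(1-ρ)) = 8.7708/(120 × 0.6912) = 0.1057
P₀ = 1/(4.5856 + 0.1057) = 0.2132
Lq = P₀·a^5·ρ / (5!(1-ρ)²) = 0.2132 × 8.7708 × 0.3088 / (120 × 0.4778) = 0.01007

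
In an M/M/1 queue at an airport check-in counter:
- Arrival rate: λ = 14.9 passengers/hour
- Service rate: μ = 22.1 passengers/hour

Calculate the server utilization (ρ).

Server utilization: ρ = λ/μ
ρ = 14.9/22.1 = 0.6742
The server is busy 67.42% of the time.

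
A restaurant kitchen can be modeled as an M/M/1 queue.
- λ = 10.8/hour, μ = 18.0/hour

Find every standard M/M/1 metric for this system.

Step 1: ρ = λ/μ = 10.8/18.0 = 0.6000
Step 2: L = λ/(μ-λ) = 10.8/7.20 = 1.5000
Step 3: Lq = λ²/(μ(μ-λ)) = 116.64/(18.0×7.20) = 0.9000
Step 4: W = 1/(μ-λ) = 1/7.20 = 0.13889
Step 5: Wq = λ/(μ(μ-λ)) = 10.8/(18.0×7.20) = 0.08333
Step 6: P(0) = 1-ρ = 0.4000
Verify: L = λW = 10.8×0.13889 = 1.5000 ✔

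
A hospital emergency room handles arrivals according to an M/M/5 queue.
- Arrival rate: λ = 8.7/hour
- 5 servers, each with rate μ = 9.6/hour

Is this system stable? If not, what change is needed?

Stability requires ρ = λ/(cμ) < 1
ρ = 8.7/(5 × 9.6) = 8.7/48.00 = 0.1812
Since 0.1812 < 1, the system is STABLE.
The servers are busy 18.12% of the time.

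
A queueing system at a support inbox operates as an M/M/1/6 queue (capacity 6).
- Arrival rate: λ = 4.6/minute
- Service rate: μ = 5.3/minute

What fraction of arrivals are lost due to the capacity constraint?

ρ = λ/μ = 4.6/5.3 = 0.867925
P₀ = (1-ρ)/(1-ρ^(K+1)) = (1-0.867925)/(1-0.867925^7) = 0.1321/0.6290 = 0.2100
P_K = P₀×ρ^K = 0.20998 × 0.867925^6 = 0.20998 × 0.42746 = 0.08976
Blocking probability = 8.98%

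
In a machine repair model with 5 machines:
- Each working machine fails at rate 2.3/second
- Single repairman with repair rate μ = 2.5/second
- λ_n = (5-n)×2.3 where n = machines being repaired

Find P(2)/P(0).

P(2)/P(0) = ∏_{i=0}^{2-1} λ_i/μ_{i+1}
= (5-0)×2.3/2.5 × (5-1)×2.3/2.5
= 16.9280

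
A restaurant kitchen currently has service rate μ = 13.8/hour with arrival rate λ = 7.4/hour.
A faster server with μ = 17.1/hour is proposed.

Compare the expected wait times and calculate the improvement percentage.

System 1: ρ₁ = 7.4/13.8 = 0.5362, W₁ = 1/(13.8-7.4) = 0.15625
System 2: ρ₂ = 7.4/17.1 = 0.4327, W₂ = 1/(17.1-7.4) = 0.10309
Improvement: (W₁-W₂)/W₁ = (0.15625-0.10309)/0.15625 = 34.02%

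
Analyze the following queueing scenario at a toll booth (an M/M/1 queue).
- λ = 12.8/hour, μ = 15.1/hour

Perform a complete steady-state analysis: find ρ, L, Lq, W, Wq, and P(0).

Step 1: ρ = λ/μ = 12.8/15.1 = 0.8477
Step 2: L = λ/(μ-λ) = 12.8/2.30 = 5.5652
Step 3: Lq = λ²/(μ(μ-λ)) = 163.84/(15.1×2.30) = 4.7175
Step 4: W = 1/(μ-λ) = 1/2.30 = 0.43478
Step 5: Wq = λ/(μ(μ-λ)) = 12.8/(15.1×2.30) = 0.3686
Step 6: P(0) = 1-ρ = 0.1523
Verify: L = λW = 12.8×0.43478 = 5.5652 ✔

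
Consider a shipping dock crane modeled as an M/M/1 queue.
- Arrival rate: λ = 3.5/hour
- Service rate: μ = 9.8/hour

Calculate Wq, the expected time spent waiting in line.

First, compute utilization: ρ = λ/μ = 3.5/9.8 = 0.3571
For M/M/1: Wq = λ/(μ(μ-λ))
Wq = 3.5/(9.8 × (9.8-3.5))
Wq = 3.5/(9.8 × 6.30)
Wq = 0.05669 hours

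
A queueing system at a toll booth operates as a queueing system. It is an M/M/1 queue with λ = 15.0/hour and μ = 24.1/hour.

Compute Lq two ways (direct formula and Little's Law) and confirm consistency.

Method 1 (direct): Lq = λ²/(μ(μ-λ)) = 225.00/(24.1 × 9.10) = 1.0259

Method 2 (Little's Law):
W = 1/(μ-λ) = 1/9.10 = 0.10989
Wq = W - 1/μ = 0.10989 - 0.041494 = 0.068396
Lq = λWq = 15.0 × 0.068396 = 1.0259 ✔ (matches Method 1)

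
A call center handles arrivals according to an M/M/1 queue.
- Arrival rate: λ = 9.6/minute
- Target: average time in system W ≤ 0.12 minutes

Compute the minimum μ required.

For M/M/1: W = 1/(μ-λ)
Need W ≤ 0.12, so 1/(μ-λ) ≤ 0.12
μ - λ ≥ 1/0.12 = 8.3333
μ ≥ 9.6 + 8.3333 = 17.9333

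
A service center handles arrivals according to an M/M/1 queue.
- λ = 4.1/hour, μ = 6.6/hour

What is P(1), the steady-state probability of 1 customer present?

ρ = λ/μ = 4.1/6.6 = 0.6212
P(n) = (1-ρ)ρⁿ
P(1) = (1-0.6212) × 0.6212^1
P(1) = 0.3788 × 0.6212
P(1) = 0.2353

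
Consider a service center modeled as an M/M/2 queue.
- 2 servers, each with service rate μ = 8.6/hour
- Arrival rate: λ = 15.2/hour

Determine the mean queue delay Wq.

Traffic intensity: ρ = λ/(cμ) = 15.2/(2×8.6) = 0.8837
Since ρ = 0.8837 < 1, system is stable.
Offered load a = λ/μ = cρ = 15.2/8.6 = 1.7674
P₀ = [ Σₙ₌₀^1 aⁿ/n! + a^2/(2!(1-ρ)) ]⁻¹
Σ = a^0/0! + a^1/1! = 1.0000 + 1.7674 = 2.7674
a^2/(2!(1-ρ)) = 3.12385/(2 × 0.116279) = 13.4326
P₀ = 1/(2.7674 + 13.4326) = 0.06173
Lq = P₀·a^2·ρ / (2!(1-ρ)²) = 0.061728 × 3.1239 × 0.88372 / (2 × 0.013521) = 6.3017
Wq = Lq/λ = 6.3017/15.2 = 0.4146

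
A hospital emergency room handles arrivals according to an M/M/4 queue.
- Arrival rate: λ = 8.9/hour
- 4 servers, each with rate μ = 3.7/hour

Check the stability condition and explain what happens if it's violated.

Stability requires ρ = λ/(cμ) < 1
ρ = 8.9/(4 × 3.7) = 8.9/14.80 = 0.6014
Since 0.6014 < 1, the system is STABLE.
The servers are busy 60.14% of the time.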